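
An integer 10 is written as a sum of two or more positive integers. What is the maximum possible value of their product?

36

Let g[k] be the best product for length k (with at least one cut). For each first piece i, the rest contributes max(k−i, g[k−i]).
g[2] = 1×max(1,0) = 1×1 = 1
g[3] = 1×max(2,1) = 1×2 = 2
g[4] = 2×max(2,1) = 2×2 = 4
g[5] = 2×max(3,2) = 2×3 = 6
g[6] = 3×max(3,2) = 3×3 = 9
g[7] = 2×max(5,6) = 2×6 = 12
g[8] = 2×max(6,9) = 2×9 = 18
g[9] = 3×max(6,9) = 3×9 = 27
g[10] = 2×max(8,18) = 2×18 = 36
One optimal split: 3 + 3 + 2 + 2; product 3×3×2×2 = 36.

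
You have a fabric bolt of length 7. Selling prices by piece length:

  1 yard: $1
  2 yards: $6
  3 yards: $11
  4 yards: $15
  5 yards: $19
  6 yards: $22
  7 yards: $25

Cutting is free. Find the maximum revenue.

26

Consider every possible first cut. r[k] is the best of p[i]+r[k−i] over all sellable i≤k.
r[1] = 1
r[2] = 6
r[3] = 11
r[4] = 15
r[5] = 19
r[6] = 22  (first piece 3, then r[3]=11)
r[7] = 26  (first piece 3, then r[4]=15)
One optimal cutting: 4 + 3 → $15 + $11 = $26.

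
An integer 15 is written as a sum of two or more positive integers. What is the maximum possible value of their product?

Fill P[k] for k=2..15: at each k try every first piece i and multiply by the better of (k−i) uncut or P[k−i].
P[2] = 1×max(1,0) = 1×1 = 1
P[3] = max(1×2, 2×1) = 2
P[4] = max(1×3, 2×2, 3×1) = 4
P[5] = max(1×4, 2×3, 3×2, 4×1) = 6
P[6] = max(1×6, 2×4, 3×3, 4×2, 5×1) = 9
P[7] = max(1×9, 2×6, 3×4, 4×3, 5×2, 6×1) = 12
P[8] = max(1×12, 2×9, 3×6, …, 6×2, 7×1) = 18
P[9] = max(1×18, 2×12, 3×9, …, 7×2, 8×1) = 27
P[10] = max(1×27, 2×18, 3×12, …, 8×2, 9×1) = 36
P[11] = max(1×36, 2×27, 3×18, …, 9×2, 10×1) = 54
P[12] = max(1×54, 2×36, 3×27, …, 10×2, 11×1) = 81
P[13] = max(1×81, 2×54, 3×36, …, 11×2, 12×1) = 108
P[14] = max(1×108, 2×81, 3×54, …, 12×2, 13×1) = 162
P[15] = max(1×162, 2×108, 3×81, …, 13×2, 14×1) = 243
One optimal split: 3 + 3 + 3 + 3 + 3; product 3×3×3×3×3 = 243.

243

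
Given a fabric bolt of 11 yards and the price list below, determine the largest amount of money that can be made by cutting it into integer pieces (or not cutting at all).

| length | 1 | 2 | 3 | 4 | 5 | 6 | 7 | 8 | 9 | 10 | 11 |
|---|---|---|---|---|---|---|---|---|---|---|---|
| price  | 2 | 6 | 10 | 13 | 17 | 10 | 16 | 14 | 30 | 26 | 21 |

37

Let v[k] be the best obtainable value from length k. For each k, try every first piece i and keep the best of price[i] + v[k−i].
v[1] = 2
v[2] = max(2+2, 6+0) = 6
v[3] = max(2+6, 6+2, 10+0) = 10
v[4] = max(2+10, 6+6, 10+2, 13+0) = 13
v[5] = max(2+13, 6+10, 10+6, 13+2, 17+0) = 17
v[6] = max(2+17, 6+13, 10+10, 13+6, 17+2, 10+0) = 20
v[7] = max(2+20, 6+17, 10+13, …, 10+2, 16+0) = 23
v[8] = max(2+23, 6+20, 10+17, …, 16+2, 14+0) = 27
v[9] = max(2+27, 6+23, 10+20, …, 14+2, 30+0) = 30
v[10] = max(2+30, 6+27, 10+23, …, 30+2, 26+0) = 34
v[11] = max(2+34, 6+30, 10+27, …, 26+2, 21+0) = 37
One optimal cutting: 5 + 3 + 3 → $17 + $10 + $10 = $37.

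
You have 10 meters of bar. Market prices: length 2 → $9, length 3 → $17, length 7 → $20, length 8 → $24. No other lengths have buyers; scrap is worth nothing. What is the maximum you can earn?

52

Consider every possible first cut. best[k] is the best of p[i]+best[k−i] over all sellable i≤k.
best[1] = 0
best[2] = 9
best[3] = 17
best[4] = 18  (first piece 2, then best[2]=9)
best[5] = 26  (first piece 2, then best[3]=17)
best[6] = 34  (first piece 3, then best[3]=17)
best[7] = 35  (first piece 2, then best[5]=26)
best[8] = 43  (first piece 2, then best[6]=34)
best[9] = 51  (first piece 3, then best[6]=34)
best[10] = 52  (first piece 2, then best[8]=43)
One optimal cutting: 3 + 3 + 2 + 2 → $52.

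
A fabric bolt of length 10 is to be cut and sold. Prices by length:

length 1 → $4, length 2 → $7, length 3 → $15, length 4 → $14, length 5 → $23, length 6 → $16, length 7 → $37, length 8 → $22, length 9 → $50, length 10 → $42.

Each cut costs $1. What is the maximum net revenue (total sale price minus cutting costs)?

53

Consider every possible first cut. r[k] is the best of p[i]+r[k−i] over all sellable i≤k, charging 1 whenever i<k.
r[1] = 4
r[2] = 7  (first piece 1, then r[1]=4)
r[3] = 15
r[4] = 18  (first piece 1, then r[3]=15)
r[5] = 23
r[6] = 29  (first piece 3, then r[3]=15)
r[7] = 37
r[8] = 40  (first piece 1, then r[7]=37)
r[9] = 50
r[10] = 53  (first piece 1, then r[9]=50)
One optimal plan: pieces 9 + 1 (1 cut) → $54 − $1 = $53.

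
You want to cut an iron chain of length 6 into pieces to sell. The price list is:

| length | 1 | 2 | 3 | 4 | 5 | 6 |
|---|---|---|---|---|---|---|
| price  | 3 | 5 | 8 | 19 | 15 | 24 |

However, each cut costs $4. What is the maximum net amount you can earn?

Build v[k] bottom-up: v[k] = max over allowed piece i of (p[i] + v[k−i]) − 4 per cut.
v[1] = 3
v[2] = 5
v[3] = 8
v[4] = 19
v[5] = 18  (first piece 1, then v[4]=19)
v[6] = 24
Best is to make no cuts and sell whole for $24.

24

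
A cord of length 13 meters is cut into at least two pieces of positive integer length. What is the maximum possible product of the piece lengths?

108

Let f[k] be the best product for length k (with at least one cut). For each first piece i, the rest contributes max(k−i, f[k−i]).
Small cases: f[2]=1, f[3]=2, f[4]=4, f[5]=6, f[6]=9, f[7]=12.
f[8] = max(1×12, 2×9, 3×6, …, 6×2, 7×1) = 18
f[9] = max(1×18, 2×12, 3×9, …, 7×2, 8×1) = 27
f[10] = max(1×27, 2×18, 3×12, …, 8×2, 9×1) = 36
f[11] = max(1×36, 2×27, 3×18, …, 9×2, 10×1) = 54
f[12] = max(1×54, 2×36, 3×27, …, 10×2, 11×1) = 81
f[13] = max(1×81, 2×54, 3×36, …, 11×2, 12×1) = 108
One optimal split: 3 + 3 + 3 + 2 + 2; product 3×3×3×2×2 = 108.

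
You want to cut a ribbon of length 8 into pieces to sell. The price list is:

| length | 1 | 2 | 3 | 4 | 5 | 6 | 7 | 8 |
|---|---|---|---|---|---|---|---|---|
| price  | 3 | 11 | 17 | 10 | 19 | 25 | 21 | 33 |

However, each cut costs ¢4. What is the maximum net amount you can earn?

37

Let net[k] be the best obtainable value from length k. For each k, try every first piece i and keep the best of price[i] + net[k−i] minus the 4 cut fee when i<k.
net[1] = 3
net[2] = 11
net[3] = 17
net[4] = 18  (first piece 2, then net[2]=11)
net[5] = 24  (first piece 2, then net[3]=17)
net[6] = 30  (first piece 3, then net[3]=17)
net[7] = 31  (first piece 2, then net[5]=24)
net[8] = 37  (first piece 2, then net[6]=30)
One optimal plan: pieces 3 + 3 + 2 (2 cuts) → ¢45 − ¢8 = ¢37.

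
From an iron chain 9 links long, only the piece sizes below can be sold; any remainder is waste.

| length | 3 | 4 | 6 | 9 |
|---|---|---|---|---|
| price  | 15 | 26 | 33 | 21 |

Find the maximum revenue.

52

Consider every possible first cut. best[k] is the best of p[i]+best[k−i] over all sellable i≤k.
best[1] = 0
best[2] = 0
best[3] = 15
best[4] = max(15+0, 26+0) = 26
best[5] = max(15+0, 26+0) = 26
best[6] = max(15+15, 26+0, 33+0) = 33
best[7] = max(15+26, 26+15, 33+0) = 41
best[8] = max(15+26, 26+26, 33+0) = 52
best[9] = max(15+33, 26+26, 33+15, 21+0) = 52
One optimal cutting: pieces 4 + 4 with 1 link of scrap → $52.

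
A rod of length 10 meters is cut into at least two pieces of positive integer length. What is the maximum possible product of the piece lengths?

36

Let g[k] be the best product for length k (with at least one cut). For each first piece i, the rest contributes max(k−i, g[k−i]).
Small cases: g[2]=1, g[3]=2, g[4]=4.
g[5] = max(1×4, 2×3, 3×2, 4×1) = 6
g[6] = max(1×6, 2×4, 3×3, 4×2, 5×1) = 9
g[7] = max(1×9, 2×6, 3×4, 4×3, 5×2, 6×1) = 12
g[8] = max(1×12, 2×9, 3×6, …, 6×2, 7×1) = 18
g[9] = max(1×18, 2×12, 3×9, …, 7×2, 8×1) = 27
g[10] = max(1×27, 2×18, 3×12, …, 8×2, 9×1) = 36
One optimal split: 3 + 3 + 2 + 2; product 3×3×2×2 = 36.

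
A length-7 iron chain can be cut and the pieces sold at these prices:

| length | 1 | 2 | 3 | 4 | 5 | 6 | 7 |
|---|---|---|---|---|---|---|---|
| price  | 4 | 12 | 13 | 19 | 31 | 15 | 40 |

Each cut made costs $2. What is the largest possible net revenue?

Let net[k] be the best obtainable value from length k. For each k, try every first piece i and keep the best of price[i] + net[k−i] minus the 2 cut fee when i<k.
net[1] = 4
net[2] = 12
net[3] = 14  (first piece 1, then net[2]=12)
net[4] = 22  (first piece 2, then net[2]=12)
net[5] = 31
net[6] = 33  (first piece 1, then net[5]=31)
net[7] = 41  (first piece 2, then net[5]=31)
One optimal plan: pieces 5 + 2 (1 cut) → $43 − $2 = $41.

41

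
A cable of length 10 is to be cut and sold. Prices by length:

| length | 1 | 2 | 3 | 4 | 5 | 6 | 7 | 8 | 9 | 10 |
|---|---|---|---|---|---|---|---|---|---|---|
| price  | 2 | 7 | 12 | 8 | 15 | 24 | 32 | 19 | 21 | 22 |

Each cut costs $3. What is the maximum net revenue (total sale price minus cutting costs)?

41

Build net[k] bottom-up: net[k] = max over allowed piece i of (p[i] + net[k−i]) − 3 per cut.
net[1] = 2
net[2] = max(2+2-3, 7+0) = 7
net[3] = max(2+7-3, 7+2-3, 12+0) = 12
net[4] = max(2+12-3, 7+7-3, 12+2-3, 8+0) = 11
net[5] = max(2+11-3, 7+12-3, 12+7-3, 8+2-3, 15+0) = 16
net[6] = max(2+16-3, 7+11-3, 12+12-3, 8+7-3, 15+2-3, 24+0) = 24
net[7] = max(2+24-3, 7+16-3, 12+11-3, …, 24+2-3, 32+0) = 32
net[8] = max(2+32-3, 7+24-3, 12+16-3, …, 32+2-3, 19+0) = 31
net[9] = max(2+31-3, 7+32-3, 12+24-3, …, 19+2-3, 21+0) = 36
net[10] = max(2+36-3, 7+31-3, 12+32-3, …, 21+2-3, 22+0) = 41
One optimal plan: pieces 7 + 3 (1 cut) → $44 − $3 = $41.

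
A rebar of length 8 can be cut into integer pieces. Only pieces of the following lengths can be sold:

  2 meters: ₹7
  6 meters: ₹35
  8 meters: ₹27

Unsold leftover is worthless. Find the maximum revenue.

Build f[k] bottom-up: f[k] = max over allowed piece i of (p[i] + f[k−i]).
f[1] = 0
f[2] = 7
f[3] = 7
f[4] = 14  (first piece 2, then f[2]=7)
f[5] = 14
f[6] = 35
f[7] = 35
f[8] = 42  (first piece 2, then f[6]=35)
One optimal cutting: 6 + 2 → ₹42.

42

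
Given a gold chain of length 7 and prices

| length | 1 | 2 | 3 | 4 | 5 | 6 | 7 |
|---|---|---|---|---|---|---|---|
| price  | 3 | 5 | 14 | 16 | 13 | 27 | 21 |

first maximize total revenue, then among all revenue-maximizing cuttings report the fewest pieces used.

3

Consider every possible first cut. r[k] is the best of p[i]+r[k−i] over all sellable i≤k.
r[1] = 3
r[2] = 6  (first piece 1, then r[1]=3)
r[3] = 14
r[4] = 17  (first piece 1, then r[3]=14)
r[5] = 20  (first piece 1, then r[4]=17)
r[6] = 28  (first piece 3, then r[3]=14)
r[7] = 31  (first piece 1, then r[6]=28)
Maximum revenue is $31.
Now minimize piece count subject to staying optimal: for each k, pieces[k] = 1 + min over i with p[i]+r[k−i]=r[k] of pieces[k−i].
pieces[4] = 2
pieces[5] = 3
pieces[6] = 2
pieces[7] = 3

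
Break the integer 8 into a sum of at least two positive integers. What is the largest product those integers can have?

18

Fill P[k] for k=2..8: at each k try every first piece i and multiply by the better of (k−i) uncut or P[k−i].
Small cases: P[2]=1, P[3]=2.
P[4] = 2×max(2,1) = 2×2 = 4
P[5] = 2×max(3,2) = 2×3 = 6
P[6] = 3×max(3,2) = 3×3 = 9
P[7] = 2×max(5,6) = 2×6 = 12
P[8] = 2×max(6,9) = 2×9 = 18
One optimal split: 3 + 3 + 2; product 3×3×2 = 18.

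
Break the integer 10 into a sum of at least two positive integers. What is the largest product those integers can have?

Define f[k] = max over 1≤i<k of i · max(k−i, f[k−i]); the inner max lets the remainder stay uncut if that's better.
f[2] = 1×max(1,0) = 1×1 = 1
f[3] = 1×max(2,1) = 1×2 = 2
f[4] = 2×max(2,1) = 2×2 = 4
f[5] = 2×max(3,2) = 2×3 = 6
f[6] = 3×max(3,2) = 3×3 = 9
f[7] = 2×max(5,6) = 2×6 = 12
f[8] = 2×max(6,9) = 2×9 = 18
f[9] = 3×max(6,9) = 3×9 = 27
f[10] = 2×max(8,18) = 2×18 = 36
One optimal split: 3 + 3 + 2 + 2; product 3×3×2×2 = 36.

36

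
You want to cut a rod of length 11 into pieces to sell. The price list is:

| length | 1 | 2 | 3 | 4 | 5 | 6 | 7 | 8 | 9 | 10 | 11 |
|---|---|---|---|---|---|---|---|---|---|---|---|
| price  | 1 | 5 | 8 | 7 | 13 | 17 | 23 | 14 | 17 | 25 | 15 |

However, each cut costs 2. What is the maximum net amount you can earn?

Build net[k] bottom-up: net[k] = max over allowed piece i of (p[i] + net[k−i]) − 2 per cut.
net[1] = 1
net[2] = 5
net[3] = 8
net[4] = 8  (first piece 2, then net[2]=5)
net[5] = 13
net[6] = 17
net[7] = 23
net[8] = 22  (first piece 1, then net[7]=23)
net[9] = 26  (first piece 2, then net[7]=23)
net[10] = 29  (first piece 3, then net[7]=23)
net[11] = 29  (first piece 2, then net[9]=26)
One optimal plan: pieces 7 + 2 + 2 (2 cuts) → 33 − 4 = 29.

29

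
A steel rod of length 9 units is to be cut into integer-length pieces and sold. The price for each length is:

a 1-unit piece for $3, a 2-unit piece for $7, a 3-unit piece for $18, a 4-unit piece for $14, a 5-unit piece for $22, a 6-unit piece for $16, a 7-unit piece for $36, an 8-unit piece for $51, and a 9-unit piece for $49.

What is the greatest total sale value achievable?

Build v[k] bottom-up: v[k] = max over allowed piece i of (p[i] + v[k−i]).
v[1] = 3
v[2] = max(3+3, 7+0) = 7
v[3] = max(3+7, 7+3, 18+0) = 18
v[4] = max(3+18, 7+7, 18+3, 14+0) = 21
v[5] = max(3+21, 7+18, 18+7, 14+3, 22+0) = 25
v[6] = max(3+25, 7+21, 18+18, 14+7, 22+3, 16+0) = 36
v[7] = max(3+36, 7+25, 18+21, …, 16+3, 36+0) = 39
v[8] = max(3+39, 7+36, 18+25, …, 36+3, 51+0) = 51
v[9] = max(3+51, 7+39, 18+36, …, 51+3, 49+0) = 54
One optimal cutting: 8 + 1 → $51 + $3 = $54.

54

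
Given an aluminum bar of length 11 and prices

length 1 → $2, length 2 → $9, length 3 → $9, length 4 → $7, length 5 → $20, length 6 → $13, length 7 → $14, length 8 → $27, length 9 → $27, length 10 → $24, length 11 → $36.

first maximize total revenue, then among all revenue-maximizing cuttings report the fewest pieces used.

Build r[k] bottom-up: r[k] = max over allowed piece i of (p[i] + r[k−i]).
r[1] = 2
r[2] = 9
r[3] = 11  (first piece 1, then r[2]=9)
r[4] = 18  (first piece 2, then r[2]=9)
r[5] = 20  (first piece 1, then r[4]=18)
r[6] = 27  (first piece 2, then r[4]=18)
r[7] = 29  (first piece 1, then r[6]=27)
r[8] = 36  (first piece 2, then r[6]=27)
r[9] = 38  (first piece 1, then r[8]=36)
r[10] = 45  (first piece 2, then r[8]=36)
r[11] = 47  (first piece 1, then r[10]=45)
Maximum revenue is $47.
Now minimize piece count subject to staying optimal: for each k, pieces[k] = 1 + min over i with p[i]+r[k−i]=r[k] of pieces[k−i].
pieces[8] = 4
pieces[9] = 3
pieces[10] = 5
pieces[11] = 4

4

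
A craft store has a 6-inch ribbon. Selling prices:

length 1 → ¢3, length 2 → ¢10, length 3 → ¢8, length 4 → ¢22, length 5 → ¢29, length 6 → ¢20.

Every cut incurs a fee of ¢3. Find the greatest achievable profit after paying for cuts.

Consider every possible first cut. v[k] is the best of p[i]+v[k−i] over all sellable i≤k, charging 3 whenever i<k.
v[1] = 3
v[2] = max(3+3-3, 10+0) = 10
v[3] = max(3+10-3, 10+3-3, 8+0) = 10
v[4] = max(3+10-3, 10+10-3, 8+3-3, 22+0) = 22
v[5] = max(3+22-3, 10+10-3, 8+10-3, 22+3-3, 29+0) = 29
v[6] = max(3+29-3, 10+22-3, 8+10-3, 22+10-3, 29+3-3, 20+0) = 29
One optimal plan: pieces 5 + 1 (1 cut) → ¢32 − ¢3 = ¢29.

29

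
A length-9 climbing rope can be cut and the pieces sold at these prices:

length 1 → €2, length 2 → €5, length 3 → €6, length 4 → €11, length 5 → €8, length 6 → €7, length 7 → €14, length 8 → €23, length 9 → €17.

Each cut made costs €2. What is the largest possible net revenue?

Build r[k] bottom-up: r[k] = max over allowed piece i of (p[i] + r[k−i]) − 2 per cut.
r[1] = 2
r[2] = max(2+2-2, 5+0) = 5
r[3] = max(2+5-2, 5+2-2, 6+0) = 6
r[4] = max(2+6-2, 5+5-2, 6+2-2, 11+0) = 11
r[5] = max(2+11-2, 5+6-2, 6+5-2, 11+2-2, 8+0) = 11
r[6] = max(2+11-2, 5+11-2, 6+6-2, 11+5-2, 8+2-2, 7+0) = 14
r[7] = max(2+14-2, 5+11-2, 6+11-2, …, 7+2-2, 14+0) = 15
r[8] = max(2+15-2, 5+14-2, 6+11-2, …, 14+2-2, 23+0) = 23
r[9] = max(2+23-2, 5+15-2, 6+14-2, …, 23+2-2, 17+0) = 23
One optimal plan: pieces 8 + 1 (1 cut) → €25 − €2 = €23.

23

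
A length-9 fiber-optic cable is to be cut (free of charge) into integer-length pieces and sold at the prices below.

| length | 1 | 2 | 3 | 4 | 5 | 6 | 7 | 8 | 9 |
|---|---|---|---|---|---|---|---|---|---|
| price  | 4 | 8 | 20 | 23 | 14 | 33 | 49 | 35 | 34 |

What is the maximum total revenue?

Consider every possible first cut. R[k] is the best of p[i]+R[k−i] over all sellable i≤k.
R[1] = 4
R[2] = 8  (first piece 1, then R[1]=4)
R[3] = 20
R[4] = 24  (first piece 1, then R[3]=20)
R[5] = 28  (first piece 1, then R[4]=24)
R[6] = 40  (first piece 3, then R[3]=20)
R[7] = 49
R[8] = 53  (first piece 1, then R[7]=49)
R[9] = 60  (first piece 3, then R[6]=40)
One optimal cutting: 3 + 3 + 3 → $20 + $20 + $20 = $60.

60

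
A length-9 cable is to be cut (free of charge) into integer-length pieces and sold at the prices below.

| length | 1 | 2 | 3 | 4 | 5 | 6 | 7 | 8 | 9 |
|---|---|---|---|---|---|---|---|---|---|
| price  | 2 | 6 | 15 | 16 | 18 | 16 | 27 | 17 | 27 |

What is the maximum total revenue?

45

Build v[k] bottom-up: v[k] = max over allowed piece i of (p[i] + v[k−i]).
v[1] = 2
v[2] = max(2+2, 6+0) = 6
v[3] = max(2+6, 6+2, 15+0) = 15
v[4] = max(2+15, 6+6, 15+2, 16+0) = 17
v[5] = max(2+17, 6+15, 15+6, 16+2, 18+0) = 21
v[6] = max(2+21, 6+17, 15+15, 16+6, 18+2, 16+0) = 30
v[7] = max(2+30, 6+21, 15+17, …, 16+2, 27+0) = 32
v[8] = max(2+32, 6+30, 15+21, …, 27+2, 17+0) = 36
v[9] = max(2+36, 6+32, 15+30, …, 17+2, 27+0) = 45
One optimal cutting: 3 + 3 + 3 → 15 + 15 + 15 = 45.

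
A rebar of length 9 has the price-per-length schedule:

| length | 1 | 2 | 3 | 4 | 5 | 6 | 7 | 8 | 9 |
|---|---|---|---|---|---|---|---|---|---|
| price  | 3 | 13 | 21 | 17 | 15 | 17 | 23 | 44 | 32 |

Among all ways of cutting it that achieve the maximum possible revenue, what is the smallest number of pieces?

3

Consider every possible first cut. r[k] is the best of p[i]+r[k−i] over all sellable i≤k.
r[1] = 3
r[2] = 13
r[3] = 21
r[4] = 26  (first piece 2, then r[2]=13)
r[5] = 34  (first piece 2, then r[3]=21)
r[6] = 42  (first piece 3, then r[3]=21)
r[7] = 47  (first piece 2, then r[5]=34)
r[8] = 55  (first piece 2, then r[6]=42)
r[9] = 63  (first piece 3, then r[6]=42)
Maximum revenue is ₹63.
Now minimize piece count subject to staying optimal: for each k, pieces[k] = 1 + min over i with p[i]+r[k−i]=r[k] of pieces[k−i].
pieces[6] = 2
pieces[7] = 3
pieces[8] = 3
pieces[9] = 3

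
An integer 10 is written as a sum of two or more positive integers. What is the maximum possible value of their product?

Let m[k] be the best product for length k (with at least one cut). For each first piece i, the rest contributes max(k−i, m[k−i]).
m[2] = 1·max(1,0) = 1·1 = 1
m[3] = max(1·2, 2·1) = 2
m[4] = max(1·3, 2·2, 3·1) = 4
m[5] = max(1·4, 2·3, 3·2, 4·1) = 6
m[6] = max(1·6, 2·4, 3·3, 4·2, 5·1) = 9
m[7] = max(1·9, 2·6, 3·4, 4·3, 5·2, 6·1) = 12
m[8] = max(1·12, 2·9, 3·6, …, 6·2, 7·1) = 18
m[9] = max(1·18, 2·12, 3·9, …, 7·2, 8·1) = 27
m[10] = max(1·27, 2·18, 3·12, …, 8·2, 9·1) = 36
One optimal split: 3 + 3 + 2 + 2; product 3·3·2·2 = 36.

36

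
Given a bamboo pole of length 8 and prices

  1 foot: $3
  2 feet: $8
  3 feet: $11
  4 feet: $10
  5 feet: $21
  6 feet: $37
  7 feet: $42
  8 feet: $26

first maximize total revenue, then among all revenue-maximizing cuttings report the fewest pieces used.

2

Build r[k] bottom-up: r[k] = max over allowed piece i of (p[i] + r[k−i]).
r[1] = 3
r[2] = max(3+3, 8+0) = 8
r[3] = max(3+8, 8+3, 11+0) = 11
r[4] = max(3+11, 8+8, 11+3, 10+0) = 16
r[5] = max(3+16, 8+11, 11+8, 10+3, 21+0) = 21
r[6] = max(3+21, 8+16, 11+11, 10+8, 21+3, 37+0) = 37
r[7] = max(3+37, 8+21, 11+16, …, 37+3, 42+0) = 42
r[8] = max(3+42, 8+37, 11+21, …, 42+3, 26+0) = 45
Maximum revenue is $45.
Now minimize piece count subject to staying optimal: for each k, pieces[k] = 1 + min over i with p[i]+r[k−i]=r[k] of pieces[k−i].
pieces[5] = 1
pieces[6] = 1
pieces[7] = 1
pieces[8] = 2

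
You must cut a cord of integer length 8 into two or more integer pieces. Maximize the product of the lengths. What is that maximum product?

Fill g[k] for k=2..8: at each k try every first piece i and multiply by the better of (k−i) uncut or g[k−i].
g[2] = 1*max(1,0) = 1*1 = 1
g[3] = 1*max(2,1) = 1*2 = 2
g[4] = 2*max(2,1) = 2*2 = 4
g[5] = 2*max(3,2) = 2*3 = 6
g[6] = 3*max(3,2) = 3*3 = 9
g[7] = 2*max(5,6) = 2*6 = 12
g[8] = 2*max(6,9) = 2*9 = 18
One optimal split: 3 + 3 + 2; product 3*3*2 = 18.

18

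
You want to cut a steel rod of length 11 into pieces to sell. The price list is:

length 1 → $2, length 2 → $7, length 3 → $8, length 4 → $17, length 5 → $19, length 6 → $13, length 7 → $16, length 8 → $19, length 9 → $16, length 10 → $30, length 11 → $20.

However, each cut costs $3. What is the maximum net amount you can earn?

37

Consider every possible first cut. net[k] is the best of p[i]+net[k−i] over all sellable i≤k, charging 3 whenever i<k.
net[1] = 2
net[2] = 7
net[3] = 8
net[4] = 17
net[5] = 19
net[6] = 21  (first piece 2, then net[4]=17)
net[7] = 23  (first piece 2, then net[5]=19)
net[8] = 31  (first piece 4, then net[4]=17)
net[9] = 33  (first piece 4, then net[5]=19)
net[10] = 35  (first piece 2, then net[8]=31)
net[11] = 37  (first piece 2, then net[9]=33)
One optimal plan: pieces 5 + 4 + 2 (2 cuts) → $43 − $6 = $37.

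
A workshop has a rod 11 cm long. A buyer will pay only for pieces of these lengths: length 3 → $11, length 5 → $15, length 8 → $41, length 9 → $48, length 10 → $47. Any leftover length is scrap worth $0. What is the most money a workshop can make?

Consider every possible first cut. f[k] is the best of p[i]+f[k−i] over all sellable i≤k.
f[1] = 0
f[2] = 0
f[3] = 11
f[4] = 11
f[5] = max(11+0, 15+0) = 15
f[6] = max(11+11, 15+0) = 22
f[7] = max(11+11, 15+0) = 22
f[8] = max(11+15, 15+11, 41+0) = 41
f[9] = max(11+22, 15+11, 41+0, 48+0) = 48
f[10] = max(11+22, 15+15, 41+0, 48+0, 47+0) = 48
f[11] = max(11+41, 15+22, 41+11, 48+0, 47+0) = 52
One optimal cutting: 8 + 3 → $52.

52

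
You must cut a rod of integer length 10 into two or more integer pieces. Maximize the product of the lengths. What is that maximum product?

36

Fill P[k] for k=2..10: at each k try every first piece i and multiply by the better of (k−i) uncut or P[k−i].
P[2] = 1·max(1,0) = 1·1 = 1
P[3] = max(1·2, 2·1) = 2
P[4] = max(1·3, 2·2, 3·1) = 4
P[5] = max(1·4, 2·3, 3·2, 4·1) = 6
P[6] = max(1·6, 2·4, 3·3, 4·2, 5·1) = 9
P[7] = max(1·9, 2·6, 3·4, 4·3, 5·2, 6·1) = 12
P[8] = max(1·12, 2·9, 3·6, …, 6·2, 7·1) = 18
P[9] = max(1·18, 2·12, 3·9, …, 7·2, 8·1) = 27
P[10] = max(1·27, 2·18, 3·12, …, 8·2, 9·1) = 36
One optimal split: 3 + 3 + 2 + 2; product 3·3·2·2 = 36.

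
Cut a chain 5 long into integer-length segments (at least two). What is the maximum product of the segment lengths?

6

Fill g[k] for k=2..5: at each k try every first piece i and multiply by the better of (k−i) uncut or g[k−i].
g[2] = 1×max(1,0) = 1×1 = 1
g[3] = 1×max(2,1) = 1×2 = 2
g[4] = 2×max(2,1) = 2×2 = 4
g[5] = 2×max(3,2) = 2×3 = 6
One optimal split: 3 + 2; product 3×2 = 6.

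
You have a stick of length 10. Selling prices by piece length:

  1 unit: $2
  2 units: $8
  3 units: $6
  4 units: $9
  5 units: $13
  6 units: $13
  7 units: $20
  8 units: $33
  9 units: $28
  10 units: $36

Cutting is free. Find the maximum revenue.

41

Consider every possible first cut. v[k] is the best of p[i]+v[k−i] over all sellable i≤k.
v[1] = 2
v[2] = max(2+2, 8+0) = 8
v[3] = max(2+8, 8+2, 6+0) = 10
v[4] = max(2+10, 8+8, 6+2, 9+0) = 16
v[5] = max(2+16, 8+10, 6+8, 9+2, 13+0) = 18
v[6] = max(2+18, 8+16, 6+10, 9+8, 13+2, 13+0) = 24
v[7] = max(2+24, 8+18, 6+16, …, 13+2, 20+0) = 26
v[8] = max(2+26, 8+24, 6+18, …, 20+2, 33+0) = 33
v[9] = max(2+33, 8+26, 6+24, …, 33+2, 28+0) = 35
v[10] = max(2+35, 8+33, 6+26, …, 28+2, 36+0) = 41
One optimal cutting: 8 + 2 → $33 + $8 = $41.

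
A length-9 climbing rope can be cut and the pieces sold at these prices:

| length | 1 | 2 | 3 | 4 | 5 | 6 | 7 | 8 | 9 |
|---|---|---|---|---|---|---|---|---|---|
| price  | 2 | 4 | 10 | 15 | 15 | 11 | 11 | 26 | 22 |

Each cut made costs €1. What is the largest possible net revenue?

30

Build v[k] bottom-up: v[k] = max over allowed piece i of (p[i] + v[k−i]) − 1 per cut.
v[1] = 2
v[2] = 4
v[3] = 10
v[4] = 15
v[5] = 16  (first piece 1, then v[4]=15)
v[6] = 19  (first piece 3, then v[3]=10)
v[7] = 24  (first piece 3, then v[4]=15)
v[8] = 29  (first piece 4, then v[4]=15)
v[9] = 30  (first piece 1, then v[8]=29)
One optimal plan: pieces 4 + 4 + 1 (2 cuts) → €32 − €2 = €30.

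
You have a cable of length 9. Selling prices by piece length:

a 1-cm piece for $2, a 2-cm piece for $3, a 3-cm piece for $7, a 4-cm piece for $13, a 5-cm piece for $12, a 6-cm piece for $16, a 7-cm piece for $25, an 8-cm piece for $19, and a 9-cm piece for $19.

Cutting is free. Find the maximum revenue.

29

Build v[k] bottom-up: v[k] = max over allowed piece i of (p[i] + v[k−i]).
v[1] = 2
v[2] = 4  (first piece 1, then v[1]=2)
v[3] = 7
v[4] = 13
v[5] = 15  (first piece 1, then v[4]=13)
v[6] = 17  (first piece 1, then v[5]=15)
v[7] = 25
v[8] = 27  (first piece 1, then v[7]=25)
v[9] = 29  (first piece 1, then v[8]=27)
One optimal cutting: 7 + 1 + 1 → $25 + $2 + $2 = $29.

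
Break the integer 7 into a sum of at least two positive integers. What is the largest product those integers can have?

12

Let prod[k] be the best product for length k (with at least one cut). For each first piece i, the rest contributes max(k−i, prod[k−i]).
prod[2] = 1×max(1,0) = 1×1 = 1
prod[3] = 1×max(2,1) = 1×2 = 2
prod[4] = 2×max(2,1) = 2×2 = 4
prod[5] = 2×max(3,2) = 2×3 = 6
prod[6] = 3×max(3,2) = 3×3 = 9
prod[7] = 2×max(5,6) = 2×6 = 12
One optimal split: 3 + 2 + 2; product 3×2×2 = 12.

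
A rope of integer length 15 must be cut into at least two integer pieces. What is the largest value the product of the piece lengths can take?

243

Let f[k] be the best product for length k (with at least one cut). For each first piece i, the rest contributes max(k−i, f[k−i]).
Small cases: f[2]=1, f[3]=2, f[4]=4, f[5]=6, f[6]=9, f[7]=12, f[8]=18, f[9]=27.
f[10] = max(1*27, 2*18, 3*12, …, 8*2, 9*1) = 36
f[11] = max(1*36, 2*27, 3*18, …, 9*2, 10*1) = 54
f[12] = max(1*54, 2*36, 3*27, …, 10*2, 11*1) = 81
f[13] = max(1*81, 2*54, 3*36, …, 11*2, 12*1) = 108
f[14] = max(1*108, 2*81, 3*54, …, 12*2, 13*1) = 162
f[15] = max(1*162, 2*108, 3*81, …, 13*2, 14*1) = 243
One optimal split: 3 + 3 + 3 + 3 + 3; product 3*3*3*3*3 = 243.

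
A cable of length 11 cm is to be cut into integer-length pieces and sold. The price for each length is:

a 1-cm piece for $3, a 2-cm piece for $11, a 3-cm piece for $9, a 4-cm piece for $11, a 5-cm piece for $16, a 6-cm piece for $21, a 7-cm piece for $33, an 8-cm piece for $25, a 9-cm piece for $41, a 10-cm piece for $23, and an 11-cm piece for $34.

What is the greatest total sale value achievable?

Consider every possible first cut. r[k] is the best of p[i]+r[k−i] over all sellable i≤k.
r[1] = 3
r[2] = 11
r[3] = 14  (first piece 1, then r[2]=11)
r[4] = 22  (first piece 2, then r[2]=11)
r[5] = 25  (first piece 1, then r[4]=22)
r[6] = 33  (first piece 2, then r[4]=22)
r[7] = 36  (first piece 1, then r[6]=33)
r[8] = 44  (first piece 2, then r[6]=33)
r[9] = 47  (first piece 1, then r[8]=44)
r[10] = 55  (first piece 2, then r[8]=44)
r[11] = 58  (first piece 1, then r[10]=55)
One optimal cutting: 2 + 2 + 2 + 2 + 2 + 1 → $11 + $11 + $11 + $11 + $11 + $3 = $58.

58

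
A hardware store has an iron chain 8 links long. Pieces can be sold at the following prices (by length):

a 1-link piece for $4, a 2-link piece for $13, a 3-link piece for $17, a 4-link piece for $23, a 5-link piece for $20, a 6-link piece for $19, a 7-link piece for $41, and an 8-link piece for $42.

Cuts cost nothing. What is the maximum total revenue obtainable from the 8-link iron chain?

Build best[k] bottom-up: best[k] = max over allowed piece i of (p[i] + best[k−i]).
best[1] = 4
best[2] = 13
best[3] = 17  (first piece 1, then best[2]=13)
best[4] = 26  (first piece 2, then best[2]=13)
best[5] = 30  (first piece 1, then best[4]=26)
best[6] = 39  (first piece 2, then best[4]=26)
best[7] = 43  (first piece 1, then best[6]=39)
best[8] = 52  (first piece 2, then best[6]=39)
One optimal cutting: 2 + 2 + 2 + 2 → $13 + $13 + $13 + $13 = $52.

52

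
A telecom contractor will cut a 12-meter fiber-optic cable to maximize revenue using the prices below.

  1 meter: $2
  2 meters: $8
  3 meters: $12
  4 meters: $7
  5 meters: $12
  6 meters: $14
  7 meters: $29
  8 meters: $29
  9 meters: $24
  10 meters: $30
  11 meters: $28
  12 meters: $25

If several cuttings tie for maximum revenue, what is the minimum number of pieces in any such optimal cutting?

3

Consider every possible first cut. r[k] is the best of p[i]+r[k−i] over all sellable i≤k.
r[1] = 2
r[2] = max(2+2, 8+0) = 8
r[3] = max(2+8, 8+2, 12+0) = 12
r[4] = max(2+12, 8+8, 12+2, 7+0) = 16
r[5] = max(2+16, 8+12, 12+8, 7+2, 12+0) = 20
r[6] = max(2+20, 8+16, 12+12, 7+8, 12+2, 14+0) = 24
r[7] = max(2+24, 8+20, 12+16, …, 14+2, 29+0) = 29
r[8] = max(2+29, 8+24, 12+20, …, 29+2, 29+0) = 32
r[9] = max(2+32, 8+29, 12+24, …, 29+2, 24+0) = 37
r[10] = max(2+37, 8+32, 12+29, …, 24+2, 30+0) = 41
r[11] = max(2+41, 8+37, 12+32, …, 30+2, 28+0) = 45
r[12] = max(2+45, 8+41, 12+37, …, 28+2, 25+0) = 49
Maximum revenue is $49.
Now minimize piece count subject to staying optimal: for each k, pieces[k] = 1 + min over i with p[i]+r[k−i]=r[k] of pieces[k−i].
pieces[9] = 2
pieces[10] = 2
pieces[11] = 3
pieces[12] = 3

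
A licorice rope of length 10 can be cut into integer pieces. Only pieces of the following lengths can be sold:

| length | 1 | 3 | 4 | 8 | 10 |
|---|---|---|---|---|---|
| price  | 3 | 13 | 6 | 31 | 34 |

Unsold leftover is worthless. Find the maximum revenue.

Consider every possible first cut. r[k] is the best of p[i]+r[k−i] over all sellable i≤k.
r[1] = 3
r[2] = 6  (first piece 1, then r[1]=3)
r[3] = max(3+6, 13+0) = 13
r[4] = max(3+13, 13+3, 6+0) = 16
r[5] = max(3+16, 13+6, 6+3) = 19
r[6] = max(3+19, 13+13, 6+6) = 26
r[7] = max(3+26, 13+16, 6+13) = 29
r[8] = max(3+29, 13+19, 6+16, 31+0) = 32
r[9] = max(3+32, 13+26, 6+19, 31+3) = 39
r[10] = max(3+39, 13+29, 6+26, 31+6, 34+0) = 42
One optimal cutting: 3 + 3 + 3 + 1 → ¢42.

42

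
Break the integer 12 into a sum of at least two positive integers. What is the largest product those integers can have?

Fill P[k] for k=2..12: at each k try every first piece i and multiply by the better of (k−i) uncut or P[k−i].
P[2] = 1·max(1,0) = 1·1 = 1
P[3] = 1·max(2,1) = 1·2 = 2
P[4] = 2·max(2,1) = 2·2 = 4
P[5] = 2·max(3,2) = 2·3 = 6
P[6] = 3·max(3,2) = 3·3 = 9
P[7] = 2·max(5,6) = 2·6 = 12
P[8] = 2·max(6,9) = 2·9 = 18
P[9] = 3·max(6,9) = 3·9 = 27
P[10] = 2·max(8,18) = 2·18 = 36
P[11] = 2·max(9,27) = 2·27 = 54
P[12] = 3·max(9,27) = 3·27 = 81
One optimal split: 3 + 3 + 3 + 3; product 3·3·3·3 = 81.

81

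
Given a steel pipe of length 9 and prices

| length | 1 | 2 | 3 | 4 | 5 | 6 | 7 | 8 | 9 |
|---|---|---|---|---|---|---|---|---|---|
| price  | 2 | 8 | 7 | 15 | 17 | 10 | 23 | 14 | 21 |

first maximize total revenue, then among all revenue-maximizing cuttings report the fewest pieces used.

5

Build r[k] bottom-up: r[k] = max over allowed piece i of (p[i] + r[k−i]).
r[1] = 2
r[2] = 8
r[3] = 10  (first piece 1, then r[2]=8)
r[4] = 16  (first piece 2, then r[2]=8)
r[5] = 18  (first piece 1, then r[4]=16)
r[6] = 24  (first piece 2, then r[4]=16)
r[7] = 26  (first piece 1, then r[6]=24)
r[8] = 32  (first piece 2, then r[6]=24)
r[9] = 34  (first piece 1, then r[8]=32)
Maximum revenue is $34.
Now minimize piece count subject to staying optimal: for each k, pieces[k] = 1 + min over i with p[i]+r[k−i]=r[k] of pieces[k−i].
pieces[6] = 3
pieces[7] = 4
pieces[8] = 4
pieces[9] = 5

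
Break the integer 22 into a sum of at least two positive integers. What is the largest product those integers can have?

2916

Let m[k] be the best product for length k (with at least one cut). For each first piece i, the rest contributes max(k−i, m[k−i]).
m[2] = 1×max(1,0) = 1×1 = 1
m[3] = max(1×2, 2×1) = 2
m[4] = max(1×3, 2×2, 3×1) = 4
m[5] = max(1×4, 2×3, 3×2, 4×1) = 6
m[6] = max(1×6, 2×4, 3×3, 4×2, 5×1) = 9
m[7] = max(1×9, 2×6, 3×4, 4×3, 5×2, 6×1) = 12
m[8] = max(1×12, 2×9, 3×6, …, 6×2, 7×1) = 18
m[9] = max(1×18, 2×12, 3×9, …, 7×2, 8×1) = 27
m[10] = max(1×27, 2×18, 3×12, …, 8×2, 9×1) = 36
m[11] = max(1×36, 2×27, 3×18, …, 9×2, 10×1) = 54
m[12] = max(1×54, 2×36, 3×27, …, 10×2, 11×1) = 81
m[13] = max(1×81, 2×54, 3×36, …, 11×2, 12×1) = 108
m[14] = max(1×108, 2×81, 3×54, …, 12×2, 13×1) = 162
m[15] = max(1×162, 2×108, 3×81, …, 13×2, 14×1) = 243
m[16] = max(1×243, 2×162, 3×108, …, 14×2, 15×1) = 324
m[17] = max(1×324, 2×243, 3×162, …, 15×2, 16×1) = 486
m[18] = max(1×486, 2×324, 3×243, …, 16×2, 17×1) = 729
m[19] = max(1×729, 2×486, 3×324, …, 17×2, 18×1) = 972
m[20] = max(1×972, 2×729, 3×486, …, 18×2, 19×1) = 1458
m[21] = max(1×1458, 2×972, 3×729, …, 19×2, 20×1) = 2187
m[22] = max(1×2187, 2×1458, 3×972, …, 20×2, 21×1) = 2916
One optimal split: 3 + 3 + 3 + 3 + 3 + 3 + 2 + 2; product 3×3×3×3×3×3×2×2 = 2916.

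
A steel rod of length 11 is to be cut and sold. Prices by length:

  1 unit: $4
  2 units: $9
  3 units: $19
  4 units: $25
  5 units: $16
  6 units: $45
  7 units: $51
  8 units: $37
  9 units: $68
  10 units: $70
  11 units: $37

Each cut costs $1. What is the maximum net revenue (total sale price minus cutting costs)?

Build v[k] bottom-up: v[k] = max over allowed piece i of (p[i] + v[k−i]) − 1 per cut.
v[1] = 4
v[2] = max(4+4-1, 9+0) = 9
v[3] = max(4+9-1, 9+4-1, 19+0) = 19
v[4] = max(4+19-1, 9+9-1, 19+4-1, 25+0) = 25
v[5] = max(4+25-1, 9+19-1, 19+9-1, 25+4-1, 16+0) = 28
v[6] = max(4+28-1, 9+25-1, 19+19-1, 25+9-1, 16+4-1, 45+0) = 45
v[7] = max(4+45-1, 9+28-1, 19+25-1, …, 45+4-1, 51+0) = 51
v[8] = max(4+51-1, 9+45-1, 19+28-1, …, 51+4-1, 37+0) = 54
v[9] = max(4+54-1, 9+51-1, 19+45-1, …, 37+4-1, 68+0) = 68
v[10] = max(4+68-1, 9+54-1, 19+51-1, …, 68+4-1, 70+0) = 71
v[11] = max(4+71-1, 9+68-1, 19+54-1, …, 70+4-1, 37+0) = 76
One optimal plan: pieces 9 + 2 (1 cut) → $77 − $1 = $76.

76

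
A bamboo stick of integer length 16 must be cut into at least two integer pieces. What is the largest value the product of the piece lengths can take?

Fill m[k] for k=2..16: at each k try every first piece i and multiply by the better of (k−i) uncut or m[k−i].
m[2] = 1*max(1,0) = 1*1 = 1
m[3] = 1*max(2,1) = 1*2 = 2
m[4] = 2*max(2,1) = 2*2 = 4
m[5] = 2*max(3,2) = 2*3 = 6
m[6] = 3*max(3,2) = 3*3 = 9
m[7] = 2*max(5,6) = 2*6 = 12
m[8] = 2*max(6,9) = 2*9 = 18
m[9] = 3*max(6,9) = 3*9 = 27
m[10] = 2*max(8,18) = 2*18 = 36
m[11] = 2*max(9,27) = 2*27 = 54
m[12] = 3*max(9,27) = 3*27 = 81
m[13] = 2*max(11,54) = 2*54 = 108
m[14] = 2*max(12,81) = 2*81 = 162
m[15] = 3*max(12,81) = 3*81 = 243
m[16] = 2*max(14,162) = 2*162 = 324
One optimal split: 3 + 3 + 3 + 3 + 2 + 2; product 3*3*3*3*2*2 = 324.

324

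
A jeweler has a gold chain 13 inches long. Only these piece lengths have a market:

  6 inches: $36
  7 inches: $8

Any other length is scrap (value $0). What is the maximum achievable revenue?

72

Consider every possible first cut. f[k] is the best of p[i]+f[k−i] over all sellable i≤k.
f[1] = 0
f[2] = 0
f[3] = 0
f[4] = 0
f[5] = 0
f[6] = 36
f[7] = max(36+0, 8+0) = 36
f[8] = max(36+0, 8+0) = 36
f[9] = max(36+0, 8+0) = 36
f[10] = max(36+0, 8+0) = 36
f[11] = max(36+0, 8+0) = 36
f[12] = max(36+36, 8+0) = 72
f[13] = max(36+36, 8+36) = 72
One optimal cutting: pieces 6 + 6 with 1 inch of scrap → $72.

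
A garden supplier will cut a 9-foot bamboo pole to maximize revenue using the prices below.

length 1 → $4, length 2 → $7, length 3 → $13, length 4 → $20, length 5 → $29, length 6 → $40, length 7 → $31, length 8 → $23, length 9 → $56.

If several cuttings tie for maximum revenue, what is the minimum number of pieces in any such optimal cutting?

1

Let r[k] be the best obtainable value from length k. For each k, try every first piece i and keep the best of price[i] + r[k−i].
r[1] = 4
r[2] = 8  (first piece 1, then r[1]=4)
r[3] = 13
r[4] = 20
r[5] = 29
r[6] = 40
r[7] = 44  (first piece 1, then r[6]=40)
r[8] = 48  (first piece 1, then r[7]=44)
r[9] = 56
Maximum revenue is $56.
Now minimize piece count subject to staying optimal: for each k, pieces[k] = 1 + min over i with p[i]+r[k−i]=r[k] of pieces[k−i].
pieces[6] = 1
pieces[7] = 2
pieces[8] = 3
pieces[9] = 1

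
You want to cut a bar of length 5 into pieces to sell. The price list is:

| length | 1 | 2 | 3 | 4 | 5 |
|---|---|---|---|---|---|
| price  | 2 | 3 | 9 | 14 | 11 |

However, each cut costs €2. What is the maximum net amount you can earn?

Let net[k] be the best obtainable value from length k. For each k, try every first piece i and keep the best of price[i] + net[k−i] minus the 2 cut fee when i<k.
net[1] = 2
net[2] = max(2+2-2, 3+0) = 3
net[3] = max(2+3-2, 3+2-2, 9+0) = 9
net[4] = max(2+9-2, 3+3-2, 9+2-2, 14+0) = 14
net[5] = max(2+14-2, 3+9-2, 9+3-2, 14+2-2, 11+0) = 14
One optimal plan: pieces 4 + 1 (1 cut) → €16 − €2 = €14.

14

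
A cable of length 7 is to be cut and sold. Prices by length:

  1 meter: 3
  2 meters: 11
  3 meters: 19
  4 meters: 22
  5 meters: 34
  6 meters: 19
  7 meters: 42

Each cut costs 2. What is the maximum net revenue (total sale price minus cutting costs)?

43

Consider every possible first cut. r[k] is the best of p[i]+r[k−i] over all sellable i≤k, charging 2 whenever i<k.
r[1] = 3
r[2] = max(3+3-2, 11+0) = 11
r[3] = max(3+11-2, 11+3-2, 19+0) = 19
r[4] = max(3+19-2, 11+11-2, 19+3-2, 22+0) = 22
r[5] = max(3+22-2, 11+19-2, 19+11-2, 22+3-2, 34+0) = 34
r[6] = max(3+34-2, 11+22-2, 19+19-2, 22+11-2, 34+3-2, 19+0) = 36
r[7] = max(3+36-2, 11+34-2, 19+22-2, …, 19+3-2, 42+0) = 43
One optimal plan: pieces 5 + 2 (1 cut) → 45 − 2 = 43.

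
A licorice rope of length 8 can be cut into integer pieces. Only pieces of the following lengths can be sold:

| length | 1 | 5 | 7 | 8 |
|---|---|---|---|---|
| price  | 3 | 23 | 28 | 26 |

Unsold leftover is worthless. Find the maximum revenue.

32

Let best[k] be the best obtainable value from length k. For each k, try every first piece i and keep the best of price[i] + best[k−i].
best[1] = 3
best[2] = 6  (first piece 1, then best[1]=3)
best[3] = 9  (first piece 1, then best[2]=6)
best[4] = 12  (first piece 1, then best[3]=9)
best[5] = 23
best[6] = 26  (first piece 1, then best[5]=23)
best[7] = 29  (first piece 1, then best[6]=26)
best[8] = 32  (first piece 1, then best[7]=29)
One optimal cutting: 5 + 1 + 1 + 1 → ¢32.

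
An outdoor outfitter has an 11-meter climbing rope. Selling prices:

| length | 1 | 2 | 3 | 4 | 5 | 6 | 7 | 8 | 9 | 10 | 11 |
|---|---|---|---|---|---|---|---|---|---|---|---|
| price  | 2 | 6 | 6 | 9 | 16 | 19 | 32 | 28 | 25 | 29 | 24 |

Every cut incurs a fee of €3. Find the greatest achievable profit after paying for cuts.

Consider every possible first cut. r[k] is the best of p[i]+r[k−i] over all sellable i≤k, charging 3 whenever i<k.
r[1] = 2
r[2] = max(2+2-3, 6+0) = 6
r[3] = max(2+6-3, 6+2-3, 6+0) = 6
r[4] = max(2+6-3, 6+6-3, 6+2-3, 9+0) = 9
r[5] = max(2+9-3, 6+6-3, 6+6-3, 9+2-3, 16+0) = 16
r[6] = max(2+16-3, 6+9-3, 6+6-3, 9+6-3, 16+2-3, 19+0) = 19
r[7] = max(2+19-3, 6+16-3, 6+9-3, …, 19+2-3, 32+0) = 32
r[8] = max(2+32-3, 6+19-3, 6+16-3, …, 32+2-3, 28+0) = 31
r[9] = max(2+31-3, 6+32-3, 6+19-3, …, 28+2-3, 25+0) = 35
r[10] = max(2+35-3, 6+31-3, 6+32-3, …, 25+2-3, 29+0) = 35
r[11] = max(2+35-3, 6+35-3, 6+31-3, …, 29+2-3, 24+0) = 38
One optimal plan: pieces 7 + 2 + 2 (2 cuts) → €44 − €6 = €38.

38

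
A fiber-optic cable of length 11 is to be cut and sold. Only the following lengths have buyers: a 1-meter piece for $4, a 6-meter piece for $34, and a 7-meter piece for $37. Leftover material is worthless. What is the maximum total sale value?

54

Let r[k] be the best obtainable value from length k. For each k, try every first piece i and keep the best of price[i] + r[k−i].
r[1] = 4
r[2] = 8  (first piece 1, then r[1]=4)
r[3] = 12  (first piece 1, then r[2]=8)
r[4] = 16  (first piece 1, then r[3]=12)
r[5] = 20  (first piece 1, then r[4]=16)
r[6] = 34
r[7] = 38  (first piece 1, then r[6]=34)
r[8] = 42  (first piece 1, then r[7]=38)
r[9] = 46  (first piece 1, then r[8]=42)
r[10] = 50  (first piece 1, then r[9]=46)
r[11] = 54  (first piece 1, then r[10]=50)
One optimal cutting: 6 + 1 + 1 + 1 + 1 + 1 → $54.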